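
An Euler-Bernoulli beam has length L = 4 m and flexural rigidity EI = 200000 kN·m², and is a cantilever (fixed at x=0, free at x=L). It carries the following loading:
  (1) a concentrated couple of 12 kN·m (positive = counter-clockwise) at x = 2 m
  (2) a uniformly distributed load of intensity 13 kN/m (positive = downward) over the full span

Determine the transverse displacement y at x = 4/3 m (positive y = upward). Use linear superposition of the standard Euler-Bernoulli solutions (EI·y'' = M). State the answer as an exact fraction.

y(4/3) = -239/759375 m

Load 1 — applied couple M₀=12 kN·m at a=2 m (b=L-a=2):
  y_1 = M₀x²/(2EI)  [x≤a] = 12·(4/3)²/(2·200000) = 1/18750 m
Load 2 — uniform load w=13 kN/m over full span:
  y_2 = -wx²(x²-4Lx+6L²)/(24EI) = -13·(4/3)²·((4/3)²-4·4·(4/3)+6·4²)/(24·200000) = -559/1518750 m
Superposition: y = Σ y_i = -239/759375 m ≈ -0.000315 m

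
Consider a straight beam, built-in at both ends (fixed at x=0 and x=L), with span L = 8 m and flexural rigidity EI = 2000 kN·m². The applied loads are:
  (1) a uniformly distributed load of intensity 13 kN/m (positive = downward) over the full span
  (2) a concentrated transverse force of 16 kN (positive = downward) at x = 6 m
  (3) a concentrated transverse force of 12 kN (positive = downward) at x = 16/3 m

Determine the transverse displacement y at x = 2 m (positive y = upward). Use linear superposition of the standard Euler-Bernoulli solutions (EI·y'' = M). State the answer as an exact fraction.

y(2) = -653/13500 m

Load 1 — uniform load w=13 kN/m over full span:
  y_1 = -wx²(L-x)²/(24EI) = -13·2²·(8-2)²/(24·2000) = -39/1000 m
Load 2 — point force P=16 kN at a=6 m (b=L-a=2):
  y_2 = -Pb²x²(3aL-(3a+b)x)/(6L³EI)  [x≤a] = -16·2²·2²·(3·6·8-(3·6+2)·2)/(6·8³·2000) = -13/3000 m
Load 3 — point force P=12 kN at a=16/3 m (b=L-a=8/3):
  y_3 = -Pb²x²(3aL-(3a+b)x)/(6L³EI)  [x≤a] = -12·(8/3)²·2²·(3·(16/3)·8-(3·(16/3)+(8/3))·2)/(6·8³·2000) = -17/3375 m
Superposition: y = Σ y_i = -653/13500 m ≈ -0.048370 m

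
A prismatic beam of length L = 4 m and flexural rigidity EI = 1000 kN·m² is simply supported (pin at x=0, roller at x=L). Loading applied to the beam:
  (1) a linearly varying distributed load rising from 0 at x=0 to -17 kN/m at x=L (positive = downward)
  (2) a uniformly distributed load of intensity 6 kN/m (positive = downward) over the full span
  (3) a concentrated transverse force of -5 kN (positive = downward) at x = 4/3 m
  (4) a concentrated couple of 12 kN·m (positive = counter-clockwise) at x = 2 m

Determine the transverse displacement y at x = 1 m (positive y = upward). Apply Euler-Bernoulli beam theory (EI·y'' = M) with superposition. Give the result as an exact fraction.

y(1) = 20567/2592000 m

Load 1 — triangular load w₀=-17 kN/m (0→w₀ over full span):
  y_1 = -w₀x(7L⁴-10L²x²+3x⁴)/(360LEI) = -(-17)·1·(7·4⁴-10·4²·1²+3·1⁴)/(360·4·1000) = 1853/96000 m
Load 2 — uniform load w=6 kN/m over full span:
  y_2 = -wx(L³-2Lx²+x³)/(24EI) = -6·1·(4³-2·4·1²+1³)/(24·1000) = -57/4000 m
Load 3 — point force P=-5 kN at a=4/3 m (b=L-a=8/3):
  y_3 = -Pbx(L²-b²-x²)/(6LEI)  [x≤a] = -(-5)·(8/3)·1·(4²-(8/3)²-1²)/(6·4·1000) = 71/16200 m
Load 4 — applied couple M₀=12 kN·m at a=2 m (b=L-a=2):
  y_4 = (M₀x³/(6L)+C₁x)/EI  [x≤a] with C₁=M₀(3b²-L²)/(6L)=-2 = (12·1³/(6·4)+(-2)·1)/1000 = -3/2000 m
Superposition: y = Σ y_i = 20567/2592000 m ≈ 0.007935 m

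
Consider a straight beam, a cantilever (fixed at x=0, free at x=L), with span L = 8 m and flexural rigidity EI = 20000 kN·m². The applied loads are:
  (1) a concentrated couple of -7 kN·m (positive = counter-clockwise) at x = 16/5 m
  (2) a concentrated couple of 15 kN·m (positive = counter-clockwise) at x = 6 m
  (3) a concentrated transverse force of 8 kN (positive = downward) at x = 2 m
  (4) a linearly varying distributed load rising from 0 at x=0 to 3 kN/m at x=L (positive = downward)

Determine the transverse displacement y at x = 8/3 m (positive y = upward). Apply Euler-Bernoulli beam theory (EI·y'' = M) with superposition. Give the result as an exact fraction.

Load 1 — applied couple M₀=-7 kN·m at a=16/5 m (b=L-a=24/5):
  y_1 = M₀x²/(2EI)  [x≤a] = (-7)·(8/3)²/(2·20000) = -7/5625 m
Load 2 — applied couple M₀=15 kN·m at a=6 m (b=L-a=2):
  y_2 = M₀x²/(2EI)  [x≤a] = 15·(8/3)²/(2·20000) = 1/375 m
Load 3 — point force P=8 kN at a=2 m (b=L-a=6):
  y_3 = -Pa²(3x-a)/(6EI)  [x>a] = -8·2²·(3·(8/3)-2)/(6·20000) = -1/625 m
Load 4 — triangular load w₀=3 kN/m (0→w₀ over full span):
  y_4 = (w₀Lx³/12-w₀L²x²/6-w₀x⁵/(120L))/EI = (3·8·(8/3)³/12-3·8²·(8/3)²/6-3·(8/3)⁵/(120·8))/20000 = -7216/759375 m
Superposition: y = Σ y_i = -7351/759375 m ≈ -0.009680 m

y(8/3) = -7351/759375 m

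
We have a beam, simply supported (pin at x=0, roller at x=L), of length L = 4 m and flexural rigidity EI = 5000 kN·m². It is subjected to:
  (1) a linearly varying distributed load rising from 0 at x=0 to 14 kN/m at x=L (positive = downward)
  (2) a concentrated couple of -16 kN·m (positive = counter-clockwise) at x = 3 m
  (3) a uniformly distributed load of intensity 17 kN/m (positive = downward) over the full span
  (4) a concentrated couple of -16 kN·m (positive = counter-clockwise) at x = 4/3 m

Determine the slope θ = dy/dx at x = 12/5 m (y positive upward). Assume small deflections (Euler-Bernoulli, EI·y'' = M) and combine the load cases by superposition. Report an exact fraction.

Load 1 — triangular load w₀=14 kN/m (0→w₀ over full span):
  θ_1 = -w₀(7L⁴-30L²x²+15x⁴)/(360LEI) = -14·(7·4⁴-30·4²·(12/5)²+15·(12/5)⁴)/(360·4·5000) = 3248/3515625 rad
Load 2 — applied couple M₀=-16 kN·m at a=3 m (b=L-a=1):
  θ_2 = (M₀x²/(2L)+C₁)/EI  [x≤a] with C₁=M₀(3b²-L²)/(6L)=26/3 = ((-16)·(12/5)²/(2·4)+(26/3))/5000 = -107/187500 rad
Load 3 — uniform load w=17 kN/m over full span:
  θ_3 = -w(L³-6Lx²+4x³)/(24EI) = -17·(4³-6·4·(12/5)²+4·(12/5)³)/(24·5000) = 629/234375 rad
Load 4 — applied couple M₀=-16 kN·m at a=4/3 m (b=L-a=8/3):
  θ_4 = (M₀x²/(2L)-M₀(x-a)+C₁)/EI  [x>a] with C₁=M₀(3b²-L²)/(6L)=-32/9 = ((-16)·(12/5)²/(2·4)-(-16)·((12/5)-(4/3))+(-32/9))/5000 = 56/140625 rad
Superposition: θ = Σ θ_i = 48307/14062500 rad ≈ 0.003435 rad

θ(12/5) = 48307/14062500 rad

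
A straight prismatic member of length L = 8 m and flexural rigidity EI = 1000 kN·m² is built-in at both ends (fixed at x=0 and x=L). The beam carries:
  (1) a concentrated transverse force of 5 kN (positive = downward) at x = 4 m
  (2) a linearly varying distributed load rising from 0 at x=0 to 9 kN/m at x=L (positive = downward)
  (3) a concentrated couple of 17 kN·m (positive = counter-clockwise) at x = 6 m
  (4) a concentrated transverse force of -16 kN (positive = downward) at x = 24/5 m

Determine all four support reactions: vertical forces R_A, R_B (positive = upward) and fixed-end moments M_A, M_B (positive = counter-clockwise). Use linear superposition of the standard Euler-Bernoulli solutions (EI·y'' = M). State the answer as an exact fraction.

R_A = 80469/8000 kN, M_A = 34449/2000 kN·m, R_B = 119531/8000 kN, M_B = -37111/2000 kN·m

Load 1 — point force P=5 kN at a=4 m (b=L-a=4):
  R_A = Pb²(3a+b)/L³ = 5·4²·(3·4+4)/8³ = 5/2 kN
  M_A = Pab²/L² = 5·4·4²/8² = 5 kN·m
  R_B = Pa²(a+3b)/L³ = 5·4²·(4+3·4)/8³ = 5/2 kN
  M_B = -Pa²b/L² = -5·4²·4/8² = -5 kN·m
Load 2 — triangular load w₀=9 kN/m (0→w₀ over full span):
  R_A = 3w₀L/20 = 3·9·8/20 = 54/5 kN
  M_A = w₀L²/30 = 9·8²/30 = 96/5 kN·m
  R_B = 7w₀L/20 = 7·9·8/20 = 126/5 kN
  M_B = -w₀L²/20 = -9·8²/20 = -144/5 kN·m
Load 3 — applied couple M₀=17 kN·m at a=6 m (b=L-a=2):
  R_A = 6M₀ab/L³ = 6·17·6·2/8³ = 153/64 kN
  M_A = M₀b(2a-b)/L² = 17·2·(2·6-2)/8² = 85/16 kN·m
  R_B = -6M₀ab/L³ = -6·17·6·2/8³ = -153/64 kN
  M_B = M₀a(2b-a)/L² = 17·6·(2·2-6)/8² = -51/16 kN·m
Load 4 — point force P=-16 kN at a=24/5 m (b=L-a=16/5):
  R_A = Pb²(3a+b)/L³ = (-16)·(16/5)²·(3·(24/5)+(16/5))/8³ = -704/125 kN
  M_A = Pab²/L² = (-16)·(24/5)·(16/5)²/8² = -1536/125 kN·m
  R_B = Pa²(a+3b)/L³ = (-16)·(24/5)²·((24/5)+3·(16/5))/8³ = -1296/125 kN
  M_B = -Pa²b/L² = -(-16)·(24/5)²·(16/5)/8² = 2304/125 kN·m
Superposition: R_A = 80469/8000 kN, M_A = 34449/2000 kN·m, R_B = 119531/8000 kN, M_B = -37111/2000 kN·m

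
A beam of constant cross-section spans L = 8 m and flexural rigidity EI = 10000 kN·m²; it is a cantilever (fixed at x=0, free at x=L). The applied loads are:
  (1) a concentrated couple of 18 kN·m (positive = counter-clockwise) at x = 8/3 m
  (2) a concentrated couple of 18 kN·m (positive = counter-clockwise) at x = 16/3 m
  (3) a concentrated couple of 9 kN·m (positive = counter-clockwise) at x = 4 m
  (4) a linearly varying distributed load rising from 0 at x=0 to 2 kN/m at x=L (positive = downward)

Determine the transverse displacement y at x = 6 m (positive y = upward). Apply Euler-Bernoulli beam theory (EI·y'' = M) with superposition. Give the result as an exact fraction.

y(6) = 959/50000 m

Load 1 — applied couple M₀=18 kN·m at a=8/3 m (b=L-a=16/3):
  y_1 = M₀a(2x-a)/(2EI)  [x>a] = 18·(8/3)·(2·6-(8/3))/(2·10000) = 14/625 m
Load 2 — applied couple M₀=18 kN·m at a=16/3 m (b=L-a=8/3):
  y_2 = M₀a(2x-a)/(2EI)  [x>a] = 18·(16/3)·(2·6-(16/3))/(2·10000) = 4/125 m
Load 3 — applied couple M₀=9 kN·m at a=4 m (b=L-a=4):
  y_3 = M₀a(2x-a)/(2EI)  [x>a] = 9·4·(2·6-4)/(2·10000) = 9/625 m
Load 4 — triangular load w₀=2 kN/m (0→w₀ over full span):
  y_4 = (w₀Lx³/12-w₀L²x²/6-w₀x⁵/(120L))/EI = (2·8·6³/12-2·8²·6²/6-2·6⁵/(120·8))/10000 = -2481/50000 m
Superposition: y = Σ y_i = 959/50000 m ≈ 0.019180 m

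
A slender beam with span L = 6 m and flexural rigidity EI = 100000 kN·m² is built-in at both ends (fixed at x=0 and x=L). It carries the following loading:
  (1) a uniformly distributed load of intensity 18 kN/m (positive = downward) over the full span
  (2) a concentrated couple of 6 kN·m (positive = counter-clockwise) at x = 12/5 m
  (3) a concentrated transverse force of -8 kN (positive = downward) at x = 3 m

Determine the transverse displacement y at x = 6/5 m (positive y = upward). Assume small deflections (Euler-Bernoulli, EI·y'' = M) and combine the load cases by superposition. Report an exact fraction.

y(6/5) = -8523/39062500 m

Load 1 — uniform load w=18 kN/m over full span:
  y_1 = -wx²(L-x)²/(24EI) = -18·(6/5)²·(6-(6/5))²/(24·100000) = -486/1953125 m
Load 2 — applied couple M₀=6 kN·m at a=12/5 m (b=L-a=18/5):
  y_2 = (R_Ax³/6 - M_Ax²/2)/EI  [x≤a] with R_A=36/25, M_A=18/25 = ((36/25)·(6/5)³/6 - (18/25)·(6/5)²/2)/100000 = -81/78125000 m
Load 3 — point force P=-8 kN at a=3 m (b=L-a=3):
  y_3 = -Pb²x²(3aL-(3a+b)x)/(6L³EI)  [x≤a] = -(-8)·3²·(6/5)²·(3·3·6-(3·3+3)·(6/5))/(6·6³·100000) = 99/3125000 m
Superposition: y = Σ y_i = -8523/39062500 m ≈ -0.000218 m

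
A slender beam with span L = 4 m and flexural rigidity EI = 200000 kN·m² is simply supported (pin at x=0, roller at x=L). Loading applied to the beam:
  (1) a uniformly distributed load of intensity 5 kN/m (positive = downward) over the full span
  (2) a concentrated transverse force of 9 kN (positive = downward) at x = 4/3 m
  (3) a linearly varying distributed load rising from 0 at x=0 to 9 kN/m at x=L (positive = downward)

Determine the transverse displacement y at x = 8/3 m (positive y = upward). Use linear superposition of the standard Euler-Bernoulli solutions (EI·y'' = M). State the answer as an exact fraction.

Load 1 — uniform load w=5 kN/m over full span:
  y_1 = -wx(L³-2Lx²+x³)/(24EI) = -5·(8/3)·(4³-2·4·(8/3)²+(8/3)³)/(24·200000) = -11/151875 m
Load 2 — point force P=9 kN at a=4/3 m (b=L-a=8/3):
  y_2 = -Pa(L-x)(2Lx-a²-x²)/(6LEI)  [x>a] = -9·(4/3)·(4-(8/3))·(2·4·(8/3)-(4/3)²-(8/3)²)/(6·4·200000) = -7/168750 m
Load 3 — triangular load w₀=9 kN/m (0→w₀ over full span):
  y_3 = -w₀x(7L⁴-10L²x²+3x⁴)/(360LEI) = -9·(8/3)·(7·4⁴-10·4²·(8/3)²+3·(8/3)⁴)/(360·4·200000) = -17/253125 m
Superposition: y = Σ y_i = -11/60750 m ≈ -0.000181 m

y(8/3) = -11/60750 m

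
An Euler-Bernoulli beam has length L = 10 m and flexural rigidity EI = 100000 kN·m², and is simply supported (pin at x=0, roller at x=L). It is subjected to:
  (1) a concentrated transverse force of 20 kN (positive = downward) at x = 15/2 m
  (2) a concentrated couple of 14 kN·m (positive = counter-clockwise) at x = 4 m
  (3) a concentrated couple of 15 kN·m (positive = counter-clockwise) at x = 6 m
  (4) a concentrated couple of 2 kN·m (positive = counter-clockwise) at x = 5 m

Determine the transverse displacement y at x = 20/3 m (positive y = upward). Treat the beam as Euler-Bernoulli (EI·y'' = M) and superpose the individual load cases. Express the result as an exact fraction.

y(20/3) = -513/200000 m

Load 1 — point force P=20 kN at a=15/2 m (b=L-a=5/2):
  y_1 = -Pbx(L²-b²-x²)/(6LEI)  [x≤a] = -20·(5/2)·(20/3)·(10²-(5/2)²-(20/3)²)/(6·10·100000) = -71/25920 m
Load 2 — applied couple M₀=14 kN·m at a=4 m (b=L-a=6):
  y_2 = (M₀x³/(6L)-M₀(x-a)²/2+C₁x)/EI  [x>a] with C₁=M₀(3b²-L²)/(6L)=28/15 = (14·(20/3)³/(6·10)-14·((20/3)-4)²/2+(28/15)·(20/3))/100000 = 161/506250 m
Load 3 — applied couple M₀=15 kN·m at a=6 m (b=L-a=4):
  y_3 = (M₀x³/(6L)-M₀(x-a)²/2+C₁x)/EI  [x>a] with C₁=M₀(3b²-L²)/(6L)=-13 = (15·(20/3)³/(6·10)-15·((20/3)-6)²/2+(-13)·(20/3))/100000 = -43/270000 m
Load 4 — applied couple M₀=2 kN·m at a=5 m (b=L-a=5):
  y_4 = (M₀x³/(6L)-M₀(x-a)²/2+C₁x)/EI  [x>a] with C₁=M₀(3b²-L²)/(6L)=-5/6 = (2·(20/3)³/(6·10)-2·((20/3)-5)²/2+(-5/6)·(20/3))/100000 = 1/64800 m
Superposition: y = Σ y_i = -513/200000 m ≈ -0.002565 m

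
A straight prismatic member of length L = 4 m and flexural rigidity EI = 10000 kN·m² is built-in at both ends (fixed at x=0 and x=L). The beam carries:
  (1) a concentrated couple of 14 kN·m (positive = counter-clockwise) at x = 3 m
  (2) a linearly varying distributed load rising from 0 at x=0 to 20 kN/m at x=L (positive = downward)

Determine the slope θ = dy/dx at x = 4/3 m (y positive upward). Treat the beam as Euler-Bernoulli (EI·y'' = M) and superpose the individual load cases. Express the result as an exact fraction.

θ(4/3) = -1591/2430000 rad

Load 1 — applied couple M₀=14 kN·m at a=3 m (b=L-a=1):
  θ_1 = (R_Ax²/2 - M_Ax)/EI  [x≤a] with R_A=63/16, M_A=35/8 = ((63/16)·(4/3)²/2 - (35/8)·(4/3))/10000 = -7/30000 rad
Load 2 — triangular load w₀=20 kN/m (0→w₀ over full span):
  θ_2 = -w₀(2x(L-x)(L-2x)(x+2L)+x²(L-x)²)/(120LEI) = -20·(2·(4/3)·(4-(4/3))·(4-2·(4/3))·((4/3)+2·4)+(4/3)²·(4-(4/3))²)/(120·4·10000) = -64/151875 rad
Superposition: θ = Σ θ_i = -1591/2430000 rad ≈ -0.000655 rad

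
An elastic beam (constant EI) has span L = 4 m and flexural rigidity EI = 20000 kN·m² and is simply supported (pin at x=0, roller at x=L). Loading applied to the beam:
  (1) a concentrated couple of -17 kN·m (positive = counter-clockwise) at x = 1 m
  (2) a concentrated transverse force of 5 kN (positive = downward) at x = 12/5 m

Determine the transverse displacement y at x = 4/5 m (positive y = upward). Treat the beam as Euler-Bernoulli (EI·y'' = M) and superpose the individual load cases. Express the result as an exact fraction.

y(4/5) = -7507/15000000 m

Load 1 — applied couple M₀=-17 kN·m at a=1 m (b=L-a=3):
  y_1 = (M₀x³/(6L)+C₁x)/EI  [x≤a] with C₁=M₀(3b²-L²)/(6L)=-187/24 = ((-17)·(4/5)³/(6·4)+(-187/24)·(4/5))/20000 = -1649/5000000 m
Load 2 — point force P=5 kN at a=12/5 m (b=L-a=8/5):
  y_2 = -Pbx(L²-b²-x²)/(6LEI)  [x≤a] = -5·(8/5)·(4/5)·(4²-(8/5)²-(4/5)²)/(6·4·20000) = -8/46875 m
Superposition: y = Σ y_i = -7507/15000000 m ≈ -0.000500 m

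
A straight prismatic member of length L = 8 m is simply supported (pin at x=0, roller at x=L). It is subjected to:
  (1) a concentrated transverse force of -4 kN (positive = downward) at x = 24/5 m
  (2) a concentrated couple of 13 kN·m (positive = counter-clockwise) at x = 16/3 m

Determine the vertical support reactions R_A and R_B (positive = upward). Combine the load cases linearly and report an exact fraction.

Load 1 — point force P=-4 kN at a=24/5 m (b=L-a=16/5):
  R_A = Pb/L = (-4)·(16/5)/8 = -8/5 kN
  R_B = Pa/L = (-4)·(24/5)/8 = -12/5 kN
Load 2 — applied couple M₀=13 kN·m at a=16/3 m (b=L-a=8/3):
  R_A = M₀/L = 13/8 kN
  R_B = -M₀/L = -13/8 kN
Superposition: R_A = 1/40 kN, R_B = -161/40 kN

R_A = 1/40 kN, R_B = -161/40 kN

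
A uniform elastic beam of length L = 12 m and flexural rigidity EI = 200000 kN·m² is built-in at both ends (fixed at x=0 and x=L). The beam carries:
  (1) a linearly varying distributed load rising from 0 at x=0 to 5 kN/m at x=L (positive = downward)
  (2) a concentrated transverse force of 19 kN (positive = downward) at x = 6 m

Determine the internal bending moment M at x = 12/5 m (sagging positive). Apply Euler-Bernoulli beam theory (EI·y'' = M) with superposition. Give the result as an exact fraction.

M(12/5) = -453/50 kN·m

Load 1 — triangular load w₀=5 kN/m (0→w₀ over full span):
  M_1 = 3w₀Lx/20 - w₀L²/30 - w₀x³/(6L) = 3·5·12·(12/5)/20 - 5·12²/30 - 5·(12/5)³/(6·12) = -84/25 kN·m
Load 2 — point force P=19 kN at a=6 m (b=L-a=6):
  M_2 = Pb²(3a+b)x/L³ - Pab²/L²  [x≤a] = 19·6²·(3·6+6)·(12/5)/12³ - 19·6·6²/12² = -57/10 kN·m
Superposition: M = Σ M_i = -453/50 kN·m ≈ -9.060000 kN·m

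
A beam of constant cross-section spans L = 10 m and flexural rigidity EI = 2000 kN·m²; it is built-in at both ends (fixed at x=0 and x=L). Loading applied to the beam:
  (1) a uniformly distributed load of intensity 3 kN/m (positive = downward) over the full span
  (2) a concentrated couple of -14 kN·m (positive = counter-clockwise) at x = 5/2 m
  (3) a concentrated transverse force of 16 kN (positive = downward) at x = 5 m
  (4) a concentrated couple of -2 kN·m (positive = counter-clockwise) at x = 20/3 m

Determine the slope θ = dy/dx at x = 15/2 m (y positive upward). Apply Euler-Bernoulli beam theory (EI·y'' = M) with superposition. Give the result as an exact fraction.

Load 1 — uniform load w=3 kN/m over full span:
  θ_1 = -wx(L-x)(L-2x)/(12EI) = -3·(15/2)·(10-(15/2))·(10-2·(15/2))/(12·2000) = 3/256 rad
Load 2 — applied couple M₀=-14 kN·m at a=5/2 m (b=L-a=15/2):
  θ_2 = (R_Ax²/2 - M_Ax - M₀(x-a))/EI  [x>a] with R_A=-63/40, M_A=21/8 = ((-63/40)·(15/2)²/2 - (21/8)·(15/2) - (-14)·((15/2)-(5/2)))/2000 = 77/25600 rad
Load 3 — point force P=16 kN at a=5 m (b=L-a=5):
  θ_3 = Pa²(L-x)(2bL-(3b+a)(L-x))/(2L³EI)  [x>a] = 16·5²·(10-(15/2))·(2·5·10-(3·5+5)·(10-(15/2)))/(2·10³·2000) = 1/80 rad
Load 4 — applied couple M₀=-2 kN·m at a=20/3 m (b=L-a=10/3):
  θ_4 = (R_Ax²/2 - M_Ax - M₀(x-a))/EI  [x>a] with R_A=-4/15, M_A=-2/3 = ((-4/15)·(15/2)²/2 - (-2/3)·(15/2) - (-2)·((15/2)-(20/3)))/2000 = -1/2400 rad
Superposition: θ = Σ θ_i = 2059/76800 rad ≈ 0.026810 rad

θ(15/2) = 2059/76800 rad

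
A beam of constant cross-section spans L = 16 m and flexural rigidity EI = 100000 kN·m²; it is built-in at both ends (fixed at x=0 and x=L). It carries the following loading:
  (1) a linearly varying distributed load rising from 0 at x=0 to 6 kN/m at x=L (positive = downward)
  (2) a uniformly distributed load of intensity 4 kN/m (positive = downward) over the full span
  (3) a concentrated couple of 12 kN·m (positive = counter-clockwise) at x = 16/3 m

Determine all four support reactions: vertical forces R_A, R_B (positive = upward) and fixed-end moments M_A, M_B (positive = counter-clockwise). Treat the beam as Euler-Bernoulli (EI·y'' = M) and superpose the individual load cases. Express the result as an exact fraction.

Load 1 — triangular load w₀=6 kN/m (0→w₀ over full span):
  R_A = 3w₀L/20 = 3·6·16/20 = 72/5 kN
  M_A = w₀L²/30 = 6·16²/30 = 256/5 kN·m
  R_B = 7w₀L/20 = 7·6·16/20 = 168/5 kN
  M_B = -w₀L²/20 = -6·16²/20 = -384/5 kN·m
Load 2 — uniform load w=4 kN/m over full span:
  R_A = wL/2 = 4·16/2 = 32 kN
  M_A = wL²/12 = 4·16²/12 = 256/3 kN·m
  R_B = wL/2 = 4·16/2 = 32 kN
  M_B = -wL²/12 = -4·16²/12 = -256/3 kN·m
Load 3 — applied couple M₀=12 kN·m at a=16/3 m (b=L-a=32/3):
  R_A = 6M₀ab/L³ = 6·12·(16/3)·(32/3)/16³ = 1 kN
  M_A = M₀b(2a-b)/L² = 12·(32/3)·(2·(16/3)-(32/3))/16² = 0 kN·m
  R_B = -6M₀ab/L³ = -6·12·(16/3)·(32/3)/16³ = -1 kN
  M_B = M₀a(2b-a)/L² = 12·(16/3)·(2·(32/3)-(16/3))/16² = 4 kN·m
Superposition: R_A = 237/5 kN, M_A = 2048/15 kN·m, R_B = 323/5 kN, M_B = -2372/15 kN·m

R_A = 237/5 kN, M_A = 2048/15 kN·m, R_B = 323/5 kN, M_B = -2372/15 kN·m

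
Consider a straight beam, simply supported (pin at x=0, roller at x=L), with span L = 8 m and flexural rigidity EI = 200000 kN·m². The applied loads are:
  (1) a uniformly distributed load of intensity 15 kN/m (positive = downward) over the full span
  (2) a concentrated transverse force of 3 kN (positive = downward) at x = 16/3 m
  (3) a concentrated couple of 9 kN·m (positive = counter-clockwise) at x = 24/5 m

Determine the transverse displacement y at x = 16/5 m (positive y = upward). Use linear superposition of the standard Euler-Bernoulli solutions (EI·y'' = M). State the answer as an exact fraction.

y(16/5) = -42217/10546875 m

Load 1 — uniform load w=15 kN/m over full span:
  y_1 = -wx(L³-2Lx²+x³)/(24EI) = -15·(16/5)·(8³-2·8·(16/5)²+(16/5)³)/(24·200000) = -1488/390625 m
Load 2 — point force P=3 kN at a=16/3 m (b=L-a=8/3):
  y_2 = -Pbx(L²-b²-x²)/(6LEI)  [x≤a] = -3·(8/3)·(16/5)·(8²-(8/3)²-(16/5)²)/(6·8·200000) = -1312/10546875 m
Load 3 — applied couple M₀=9 kN·m at a=24/5 m (b=L-a=16/5):
  y_3 = (M₀x³/(6L)+C₁x)/EI  [x≤a] with C₁=M₀(3b²-L²)/(6L)=-156/25 = (9·(16/5)³/(6·8)+(-156/25)·(16/5))/200000 = -27/390625 m
Superposition: y = Σ y_i = -42217/10546875 m ≈ -0.004003 m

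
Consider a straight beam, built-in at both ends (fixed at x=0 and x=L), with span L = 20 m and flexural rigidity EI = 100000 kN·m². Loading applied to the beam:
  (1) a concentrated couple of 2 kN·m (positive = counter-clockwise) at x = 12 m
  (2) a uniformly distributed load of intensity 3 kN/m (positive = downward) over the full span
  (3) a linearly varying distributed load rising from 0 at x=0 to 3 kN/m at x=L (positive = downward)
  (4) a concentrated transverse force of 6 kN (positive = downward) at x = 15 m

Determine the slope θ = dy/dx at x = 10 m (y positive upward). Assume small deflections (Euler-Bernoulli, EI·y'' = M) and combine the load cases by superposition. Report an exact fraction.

Load 1 — applied couple M₀=2 kN·m at a=12 m (b=L-a=8):
  θ_1 = (R_Ax²/2 - M_Ax)/EI  [x≤a] with R_A=18/125, M_A=16/25 = ((18/125)·10²/2 - (16/25)·10)/100000 = 1/125000 rad
Load 2 — uniform load w=3 kN/m over full span:
  θ_2 = -wx(L-x)(L-2x)/(12EI) = -3·10·(20-10)·(20-2·10)/(12·100000) = 0 rad
Load 3 — triangular load w₀=3 kN/m (0→w₀ over full span):
  θ_3 = -w₀(2x(L-x)(L-2x)(x+2L)+x²(L-x)²)/(120LEI) = -3·(2·10·(20-10)·(20-2·10)·(10+2·20)+10²·(20-10)²)/(120·20·100000) = -1/8000 rad
Load 4 — point force P=6 kN at a=15 m (b=L-a=5):
  θ_4 = -Pb²x(2aL-(3a+b)x)/(2L³EI)  [x≤a] = -6·5²·10·(2·15·20-(3·15+5)·10)/(2·20³·100000) = -3/32000 rad
Superposition: θ = Σ θ_i = -843/4000000 rad ≈ -0.000211 rad

θ(10) = -843/4000000 rad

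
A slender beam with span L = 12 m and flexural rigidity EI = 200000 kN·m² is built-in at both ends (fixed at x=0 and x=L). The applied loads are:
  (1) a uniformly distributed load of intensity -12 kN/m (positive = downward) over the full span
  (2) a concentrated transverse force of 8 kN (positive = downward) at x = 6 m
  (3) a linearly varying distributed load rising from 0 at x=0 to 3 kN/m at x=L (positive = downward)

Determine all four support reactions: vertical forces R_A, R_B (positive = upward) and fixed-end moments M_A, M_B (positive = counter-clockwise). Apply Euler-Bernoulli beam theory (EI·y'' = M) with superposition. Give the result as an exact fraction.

R_A = -313/5 kN, M_A = -588/5 kN·m, R_B = -277/5 kN, M_B = 552/5 kN·m

Load 1 — uniform load w=-12 kN/m over full span:
  R_A = wL/2 = (-12)·12/2 = -72 kN
  M_A = wL²/12 = (-12)·12²/12 = -144 kN·m
  R_B = wL/2 = (-12)·12/2 = -72 kN
  M_B = -wL²/12 = -(-12)·12²/12 = 144 kN·m
Load 2 — point force P=8 kN at a=6 m (b=L-a=6):
  R_A = Pb²(3a+b)/L³ = 8·6²·(3·6+6)/12³ = 4 kN
  M_A = Pab²/L² = 8·6·6²/12² = 12 kN·m
  R_B = Pa²(a+3b)/L³ = 8·6²·(6+3·6)/12³ = 4 kN
  M_B = -Pa²b/L² = -8·6²·6/12² = -12 kN·m
Load 3 — triangular load w₀=3 kN/m (0→w₀ over full span):
  R_A = 3w₀L/20 = 3·3·12/20 = 27/5 kN
  M_A = w₀L²/30 = 3·12²/30 = 72/5 kN·m
  R_B = 7w₀L/20 = 7·3·12/20 = 63/5 kN
  M_B = -w₀L²/20 = -3·12²/20 = -108/5 kN·m
Superposition: R_A = -313/5 kN, M_A = -588/5 kN·m, R_B = -277/5 kN, M_B = 552/5 kN·m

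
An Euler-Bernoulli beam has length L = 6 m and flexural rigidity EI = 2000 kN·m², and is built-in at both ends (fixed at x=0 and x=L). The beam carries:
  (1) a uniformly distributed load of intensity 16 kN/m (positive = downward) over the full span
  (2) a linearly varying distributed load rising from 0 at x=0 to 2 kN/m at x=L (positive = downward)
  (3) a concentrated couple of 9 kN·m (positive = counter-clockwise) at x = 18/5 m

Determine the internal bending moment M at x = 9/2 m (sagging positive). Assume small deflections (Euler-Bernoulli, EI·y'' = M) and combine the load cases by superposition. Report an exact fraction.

Load 1 — uniform load w=16 kN/m over full span:
  M_1 = wLx/2 - wL²/12 - wx²/2 = 16·6·(9/2)/2 - 16·6²/12 - 16·(9/2)²/2 = 6 kN·m
Load 2 — triangular load w₀=2 kN/m (0→w₀ over full span):
  M_2 = 3w₀Lx/20 - w₀L²/30 - w₀x³/(6L) = 3·2·6·(9/2)/20 - 2·6²/30 - 2·(9/2)³/(6·6) = 51/80 kN·m
Load 3 — applied couple M₀=9 kN·m at a=18/5 m (b=L-a=12/5):
  M_3 = R_Ax - M_A - M₀  [x>a] with R_A=54/25, M_A=72/25 = (54/25)·(9/2) - (72/25) - 9 = -54/25 kN·m
Superposition: M = Σ M_i = 1791/400 kN·m ≈ 4.477500 kN·m

M(9/2) = 1791/400 kN·m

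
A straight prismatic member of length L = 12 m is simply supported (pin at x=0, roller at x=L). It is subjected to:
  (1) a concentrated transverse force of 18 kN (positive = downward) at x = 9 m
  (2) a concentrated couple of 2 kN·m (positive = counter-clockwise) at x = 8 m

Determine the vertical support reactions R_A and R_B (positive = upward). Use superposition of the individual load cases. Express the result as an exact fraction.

R_A = 14/3 kN, R_B = 40/3 kN

Load 1 — point force P=18 kN at a=9 m (b=L-a=3):
  R_A = Pb/L = 18·3/12 = 9/2 kN
  R_B = Pa/L = 18·9/12 = 27/2 kN
Load 2 — applied couple M₀=2 kN·m at a=8 m (b=L-a=4):
  R_A = M₀/L = 2/12 = 1/6 kN
  R_B = -M₀/L = -2/12 = -1/6 kN
Superposition: R_A = 14/3 kN, R_B = 40/3 kN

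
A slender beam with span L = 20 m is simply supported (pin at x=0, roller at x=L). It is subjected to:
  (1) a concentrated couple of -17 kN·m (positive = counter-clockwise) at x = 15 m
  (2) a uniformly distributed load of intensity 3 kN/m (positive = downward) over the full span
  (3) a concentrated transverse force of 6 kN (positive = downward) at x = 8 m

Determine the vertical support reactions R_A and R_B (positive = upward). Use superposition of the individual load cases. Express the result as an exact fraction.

R_A = 131/4 kN, R_B = 133/4 kN

Load 1 — applied couple M₀=-17 kN·m at a=15 m (b=L-a=5):
  R_A = M₀/L = (-17)/20 = -17/20 kN
  R_B = -M₀/L = -(-17)/20 = 17/20 kN
Load 2 — uniform load w=3 kN/m over full span:
  R_A = wL/2 = 3·20/2 = 30 kN
  R_B = wL/2 = 3·20/2 = 30 kN
Load 3 — point force P=6 kN at a=8 m (b=L-a=12):
  R_A = Pb/L = 6·12/20 = 18/5 kN
  R_B = Pa/L = 6·8/20 = 12/5 kN
Superposition: R_A = 131/4 kN, R_B = 133/4 kN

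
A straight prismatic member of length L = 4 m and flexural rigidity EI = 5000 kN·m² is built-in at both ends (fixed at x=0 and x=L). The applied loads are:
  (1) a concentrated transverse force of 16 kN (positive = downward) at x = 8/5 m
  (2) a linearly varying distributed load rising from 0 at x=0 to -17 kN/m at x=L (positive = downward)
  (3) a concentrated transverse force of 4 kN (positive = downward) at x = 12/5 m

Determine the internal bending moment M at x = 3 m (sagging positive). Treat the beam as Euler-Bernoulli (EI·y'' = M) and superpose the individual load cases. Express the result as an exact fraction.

M(3) = -7897/3000 kN·m

Load 1 — point force P=16 kN at a=8/5 m (b=L-a=12/5):
  M_1 = Pa²(a+3b)(L-x)/L³ - Pa²b/L²  [x>a] = 16·(8/5)²·((8/5)+3·(12/5))·(4-3)/4³ - 16·(8/5)²·(12/5)/4² = -64/125 kN·m
Load 2 — triangular load w₀=-17 kN/m (0→w₀ over full span):
  M_2 = 3w₀Lx/20 - w₀L²/30 - w₀x³/(6L) = 3·(-17)·4·3/20 - (-17)·4²/30 - (-17)·3³/(6·4) = -289/120 kN·m
Load 3 — point force P=4 kN at a=12/5 m (b=L-a=8/5):
  M_3 = Pa²(a+3b)(L-x)/L³ - Pa²b/L²  [x>a] = 4·(12/5)²·((12/5)+3·(8/5))·(4-3)/4³ - 4·(12/5)²·(8/5)/4² = 36/125 kN·m
Superposition: M = Σ M_i = -7897/3000 kN·m ≈ -2.632333 kN·m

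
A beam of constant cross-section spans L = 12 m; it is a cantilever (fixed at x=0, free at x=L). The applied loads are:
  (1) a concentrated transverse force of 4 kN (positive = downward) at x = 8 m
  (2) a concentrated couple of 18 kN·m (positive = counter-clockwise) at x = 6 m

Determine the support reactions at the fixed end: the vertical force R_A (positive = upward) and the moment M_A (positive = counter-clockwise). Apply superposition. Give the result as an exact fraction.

R_A = 4 kN, M_A = 14 kN·m

Load 1 — point force P=4 kN at a=8 m (b=L-a=4):
  R_A = P = 4 kN
  M_A = Pa = 4·8 = 32 kN·m
Load 2 — applied couple M₀=18 kN·m at a=6 m (b=L-a=6):
  R_A = 0 kN
  M_A = -M₀ = -18 kN·m
Superposition: R_A = 4 kN, M_A = 14 kN·m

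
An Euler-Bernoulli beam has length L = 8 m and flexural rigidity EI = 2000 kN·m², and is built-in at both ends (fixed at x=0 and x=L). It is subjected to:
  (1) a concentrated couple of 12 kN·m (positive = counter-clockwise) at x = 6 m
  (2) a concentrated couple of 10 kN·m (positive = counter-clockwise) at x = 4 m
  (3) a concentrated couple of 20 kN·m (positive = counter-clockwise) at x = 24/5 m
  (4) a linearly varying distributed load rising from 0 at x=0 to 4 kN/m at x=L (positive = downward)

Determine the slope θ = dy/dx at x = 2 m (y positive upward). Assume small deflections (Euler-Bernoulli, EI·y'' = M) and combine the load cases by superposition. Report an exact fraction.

θ(2) = -751/80000 rad

Load 1 — applied couple M₀=12 kN·m at a=6 m (b=L-a=2):
  θ_1 = (R_Ax²/2 - M_Ax)/EI  [x≤a] with R_A=27/16, M_A=15/4 = ((27/16)·2²/2 - (15/4)·2)/2000 = -33/16000 rad
Load 2 — applied couple M₀=10 kN·m at a=4 m (b=L-a=4):
  θ_2 = (R_Ax²/2 - M_Ax)/EI  [x≤a] with R_A=15/8, M_A=5/2 = ((15/8)·2²/2 - (5/2)·2)/2000 = -1/1600 rad
Load 3 — applied couple M₀=20 kN·m at a=24/5 m (b=L-a=16/5):
  θ_3 = (R_Ax²/2 - M_Ax)/EI  [x≤a] with R_A=18/5, M_A=32/5 = ((18/5)·2²/2 - (32/5)·2)/2000 = -7/2500 rad
Load 4 — triangular load w₀=4 kN/m (0→w₀ over full span):
  θ_4 = -w₀(2x(L-x)(L-2x)(x+2L)+x²(L-x)²)/(120LEI) = -4·(2·2·(8-2)·(8-2·2)·(2+2·8)+2²·(8-2)²)/(120·8·2000) = -39/10000 rad
Superposition: θ = Σ θ_i = -751/80000 rad ≈ -0.009388 rad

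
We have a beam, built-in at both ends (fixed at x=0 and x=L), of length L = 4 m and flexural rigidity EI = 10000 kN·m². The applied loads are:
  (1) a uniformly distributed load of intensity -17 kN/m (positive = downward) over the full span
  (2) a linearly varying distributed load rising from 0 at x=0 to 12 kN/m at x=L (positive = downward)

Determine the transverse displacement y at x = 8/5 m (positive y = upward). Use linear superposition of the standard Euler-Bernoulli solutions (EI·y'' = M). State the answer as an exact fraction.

Load 1 — uniform load w=-17 kN/m over full span:
  y_1 = -wx²(L-x)²/(24EI) = -(-17)·(8/5)²·(4-(8/5))²/(24·10000) = 408/390625 m
Load 2 — triangular load w₀=12 kN/m (0→w₀ over full span):
  y_2 = -w₀x²(L-x)²(x+2L)/(120LEI) = -12·(8/5)²·(4-(8/5))²·((8/5)+2·4)/(120·4·10000) = -3456/9765625 m
Superposition: y = Σ y_i = 6744/9765625 m ≈ 0.000691 m

y(8/5) = 6744/9765625 m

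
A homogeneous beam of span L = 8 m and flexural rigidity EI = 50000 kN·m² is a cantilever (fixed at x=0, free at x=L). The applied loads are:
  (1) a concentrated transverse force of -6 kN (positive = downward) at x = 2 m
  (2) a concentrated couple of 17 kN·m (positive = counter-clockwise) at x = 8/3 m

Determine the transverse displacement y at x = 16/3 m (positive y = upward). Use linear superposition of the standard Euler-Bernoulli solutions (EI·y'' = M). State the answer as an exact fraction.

y(16/3) = 89/18750 m

Load 1 — point force P=-6 kN at a=2 m (b=L-a=6):
  y_1 = -Pa²(3x-a)/(6EI)  [x>a] = -(-6)·2²·(3·(16/3)-2)/(6·50000) = 7/6250 m
Load 2 — applied couple M₀=17 kN·m at a=8/3 m (b=L-a=16/3):
  y_2 = M₀a(2x-a)/(2EI)  [x>a] = 17·(8/3)·(2·(16/3)-(8/3))/(2·50000) = 34/9375 m
Superposition: y = Σ y_i = 89/18750 m ≈ 0.004747 m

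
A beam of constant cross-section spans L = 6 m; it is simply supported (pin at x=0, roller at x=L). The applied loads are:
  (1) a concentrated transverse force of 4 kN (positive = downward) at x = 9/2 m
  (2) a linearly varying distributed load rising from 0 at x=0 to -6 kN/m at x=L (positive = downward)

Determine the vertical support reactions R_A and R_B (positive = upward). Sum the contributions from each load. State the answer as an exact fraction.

R_A = -5 kN, R_B = -9 kN

Load 1 — point force P=4 kN at a=9/2 m (b=L-a=3/2):
  R_A = Pb/L = 4·(3/2)/6 = 1 kN
  R_B = Pa/L = 4·(9/2)/6 = 3 kN
Load 2 — triangular load w₀=-6 kN/m (0→w₀ over full span):
  R_A = w₀L/6 = (-6)·6/6 = -6 kN
  R_B = w₀L/3 = (-6)·6/3 = -12 kN
Superposition: R_A = -5 kN, R_B = -9 kN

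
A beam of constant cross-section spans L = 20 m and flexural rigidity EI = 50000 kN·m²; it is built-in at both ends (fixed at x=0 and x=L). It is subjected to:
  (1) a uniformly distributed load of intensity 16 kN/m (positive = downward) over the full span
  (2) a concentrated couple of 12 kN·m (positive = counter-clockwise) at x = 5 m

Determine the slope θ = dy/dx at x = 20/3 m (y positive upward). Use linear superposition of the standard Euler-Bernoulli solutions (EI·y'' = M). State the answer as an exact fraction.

θ(20/3) = -6319/405000 rad

Load 1 — uniform load w=16 kN/m over full span:
  θ_1 = -wx(L-x)(L-2x)/(12EI) = -16·(20/3)·(20-(20/3))·(20-2·(20/3))/(12·50000) = -32/2025 rad
Load 2 — applied couple M₀=12 kN·m at a=5 m (b=L-a=15):
  θ_2 = (R_Ax²/2 - M_Ax - M₀(x-a))/EI  [x>a] with R_A=27/40, M_A=-9/4 = ((27/40)·(20/3)²/2 - (-9/4)·(20/3) - 12·((20/3)-5))/50000 = 1/5000 rad
Superposition: θ = Σ θ_i = -6319/405000 rad ≈ -0.015602 rad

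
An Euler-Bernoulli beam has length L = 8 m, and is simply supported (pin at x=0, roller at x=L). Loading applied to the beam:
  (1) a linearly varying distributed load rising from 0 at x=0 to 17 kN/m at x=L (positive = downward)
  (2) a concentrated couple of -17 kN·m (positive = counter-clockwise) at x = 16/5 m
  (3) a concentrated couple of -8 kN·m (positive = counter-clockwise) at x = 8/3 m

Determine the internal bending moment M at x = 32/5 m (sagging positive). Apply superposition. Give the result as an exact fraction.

M(32/5) = 7153/125 kN·m

Load 1 — triangular load w₀=17 kN/m (0→w₀ over full span):
  M_1 = w₀Lx/6 - w₀x³/(6L) = 17·8·(32/5)/6 - 17·(32/5)³/(6·8) = 6528/125 kN·m
Load 2 — applied couple M₀=-17 kN·m at a=16/5 m (b=L-a=24/5):
  M_2 = M₀x/L - M₀  [x>a] = (-17)·(32/5)/8 - (-17) = 17/5 kN·m
Load 3 — applied couple M₀=-8 kN·m at a=8/3 m (b=L-a=16/3):
  M_3 = M₀x/L - M₀  [x>a] = (-8)·(32/5)/8 - (-8) = 8/5 kN·m
Superposition: M = Σ M_i = 7153/125 kN·m ≈ 57.224000 kN·m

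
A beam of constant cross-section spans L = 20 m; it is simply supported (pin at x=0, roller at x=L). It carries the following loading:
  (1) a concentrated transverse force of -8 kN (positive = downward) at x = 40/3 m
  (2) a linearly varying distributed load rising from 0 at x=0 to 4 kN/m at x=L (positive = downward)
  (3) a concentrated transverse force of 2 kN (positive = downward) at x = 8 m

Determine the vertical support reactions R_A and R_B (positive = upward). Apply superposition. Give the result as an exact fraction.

Load 1 — point force P=-8 kN at a=40/3 m (b=L-a=20/3):
  R_A = Pb/L = (-8)·(20/3)/20 = -8/3 kN
  R_B = Pa/L = (-8)·(40/3)/20 = -16/3 kN
Load 2 — triangular load w₀=4 kN/m (0→w₀ over full span):
  R_A = w₀L/6 = 4·20/6 = 40/3 kN
  R_B = w₀L/3 = 4·20/3 = 80/3 kN
Load 3 — point force P=2 kN at a=8 m (b=L-a=12):
  R_A = Pb/L = 2·12/20 = 6/5 kN
  R_B = Pa/L = 2·8/20 = 4/5 kN
Superposition: R_A = 178/15 kN, R_B = 332/15 kN

R_A = 178/15 kN, R_B = 332/15 kN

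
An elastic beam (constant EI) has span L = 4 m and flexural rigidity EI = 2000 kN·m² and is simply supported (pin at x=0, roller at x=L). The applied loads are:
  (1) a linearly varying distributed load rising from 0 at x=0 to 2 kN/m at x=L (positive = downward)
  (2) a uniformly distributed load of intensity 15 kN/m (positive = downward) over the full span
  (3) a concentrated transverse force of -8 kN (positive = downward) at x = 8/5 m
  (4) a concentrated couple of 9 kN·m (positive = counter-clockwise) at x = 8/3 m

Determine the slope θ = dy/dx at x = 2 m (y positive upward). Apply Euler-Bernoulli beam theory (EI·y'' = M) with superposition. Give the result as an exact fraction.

θ(2) = -953/4500000 rad

Load 1 — triangular load w₀=2 kN/m (0→w₀ over full span):
  θ_1 = -w₀(7L⁴-30L²x²+15x⁴)/(360LEI) = -2·(7·4⁴-30·4²·2²+15·2⁴)/(360·4·2000) = -7/90000 rad
Load 2 — uniform load w=15 kN/m over full span:
  θ_2 = -w(L³-6Lx²+4x³)/(24EI) = -15·(4³-6·4·2²+4·2³)/(24·2000) = 0 rad
Load 3 — point force P=-8 kN at a=8/5 m (b=L-a=12/5):
  θ_3 = -Pa(2L²-6Lx+3x²+a²)/(6LEI)  [x>a] = -(-8)·(8/5)·(2·4²-6·4·2+3·2²+(8/5)²)/(6·4·2000) = -6/15625 rad
Load 4 — applied couple M₀=9 kN·m at a=8/3 m (b=L-a=4/3):
  θ_4 = (M₀x²/(2L)+C₁)/EI  [x≤a] with C₁=M₀(3b²-L²)/(6L)=-4 = (9·2²/(2·4)+(-4))/2000 = 1/4000 rad
Superposition: θ = Σ θ_i = -953/4500000 rad ≈ -0.000212 rad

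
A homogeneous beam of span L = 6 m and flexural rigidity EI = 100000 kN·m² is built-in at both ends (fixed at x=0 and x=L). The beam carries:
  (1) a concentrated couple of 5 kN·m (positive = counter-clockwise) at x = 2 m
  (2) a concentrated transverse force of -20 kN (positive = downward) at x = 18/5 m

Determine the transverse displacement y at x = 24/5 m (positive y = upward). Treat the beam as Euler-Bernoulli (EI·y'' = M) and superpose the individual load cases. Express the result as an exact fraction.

y(24/5) = 14983/156250000 m

Load 1 — applied couple M₀=5 kN·m at a=2 m (b=L-a=4):
  y_1 = (R_Ax³/6 - M_Ax²/2 - M₀(x-a)²/2)/EI  [x>a] with R_A=10/9, M_A=0 = ((10/9)·(24/5)³/6 - 0·(24/5)²/2 - 5·((24/5)-2)²/2)/100000 = 11/1250000 m
Load 2 — point force P=-20 kN at a=18/5 m (b=L-a=12/5):
  y_2 = -Pa²(L-x)²(3bL-(3b+a)(L-x))/(6L³EI)  [x>a] = -(-20)·(18/5)²·(6-(24/5))²·(3·(12/5)·6-(3·(12/5)+(18/5))·(6-(24/5)))/(6·6³·100000) = 1701/19531250 m
Superposition: y = Σ y_i = 14983/156250000 m ≈ 0.000096 m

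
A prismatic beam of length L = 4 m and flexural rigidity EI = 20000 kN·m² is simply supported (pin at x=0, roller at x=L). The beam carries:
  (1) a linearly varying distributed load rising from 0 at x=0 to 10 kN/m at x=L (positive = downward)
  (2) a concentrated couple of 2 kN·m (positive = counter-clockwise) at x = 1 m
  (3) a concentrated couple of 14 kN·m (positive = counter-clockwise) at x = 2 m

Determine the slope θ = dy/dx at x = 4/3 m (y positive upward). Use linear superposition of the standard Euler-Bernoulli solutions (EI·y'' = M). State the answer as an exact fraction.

θ(4/3) = -209/777600 rad

Load 1 — triangular load w₀=10 kN/m (0→w₀ over full span):
  θ_1 = -w₀(7L⁴-30L²x²+15x⁴)/(360LEI) = -10·(7·4⁴-30·4²·(4/3)²+15·(4/3)⁴)/(360·4·20000) = -52/151875 rad
Load 2 — applied couple M₀=2 kN·m at a=1 m (b=L-a=3):
  θ_2 = (M₀x²/(2L)-M₀(x-a)+C₁)/EI  [x>a] with C₁=M₀(3b²-L²)/(6L)=11/12 = (2·(4/3)²/(2·4)-2·((4/3)-1)+(11/12))/20000 = 1/28800 rad
Load 3 — applied couple M₀=14 kN·m at a=2 m (b=L-a=2):
  θ_3 = (M₀x²/(2L)+C₁)/EI  [x≤a] with C₁=M₀(3b²-L²)/(6L)=-7/3 = (14·(4/3)²/(2·4)+(-7/3))/20000 = 7/180000 rad
Superposition: θ = Σ θ_i = -209/777600 rad ≈ -0.000269 rad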